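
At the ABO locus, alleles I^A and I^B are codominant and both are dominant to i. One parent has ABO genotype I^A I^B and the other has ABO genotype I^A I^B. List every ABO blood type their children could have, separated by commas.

Gametes from I^A I^B × I^A I^B give offspring ABO genotypes I^A I^A, I^A I^B, I^B I^B, i.e. phenotypes A, B, AB.

A, B, AB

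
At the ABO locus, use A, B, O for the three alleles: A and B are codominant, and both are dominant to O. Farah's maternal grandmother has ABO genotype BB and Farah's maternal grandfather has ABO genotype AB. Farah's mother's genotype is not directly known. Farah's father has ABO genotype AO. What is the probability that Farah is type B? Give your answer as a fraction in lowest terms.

Farah's mother's ABO genotype from BB × AB: 1/2 AB, 1/2 BB.
Crossing each possibility with the father AO and summing P(type B): 1/2·1/4 + 1/2·1/2 = 3/8.

3/8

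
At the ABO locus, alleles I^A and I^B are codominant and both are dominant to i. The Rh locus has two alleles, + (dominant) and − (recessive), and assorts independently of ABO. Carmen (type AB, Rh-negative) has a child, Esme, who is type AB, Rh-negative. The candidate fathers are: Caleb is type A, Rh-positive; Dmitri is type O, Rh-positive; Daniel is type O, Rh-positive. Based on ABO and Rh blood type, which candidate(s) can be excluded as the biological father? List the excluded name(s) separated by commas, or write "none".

Dmitri, Daniel

A candidate is excluded only if no genotype consistent with his phenotype could produce a type AB, Rh-negative child with a type AB, Rh-negative mother.
Dmitri (type O, Rh+): no genotype consistent with that phenotype can produce a type-AB Rh- child with a type-AB mother.
Daniel (type O, Rh+): no genotype consistent with that phenotype can produce a type-AB Rh- child with a type-AB mother.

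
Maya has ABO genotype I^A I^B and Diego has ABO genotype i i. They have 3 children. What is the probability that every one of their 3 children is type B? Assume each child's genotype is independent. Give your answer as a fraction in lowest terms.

ABO cross I^A I^B × i i → 1/2 A, 1/2 B.
So P(type B) = 1/2 per child.
All 3 independent: (1/2)^3 = 1/8.

1/8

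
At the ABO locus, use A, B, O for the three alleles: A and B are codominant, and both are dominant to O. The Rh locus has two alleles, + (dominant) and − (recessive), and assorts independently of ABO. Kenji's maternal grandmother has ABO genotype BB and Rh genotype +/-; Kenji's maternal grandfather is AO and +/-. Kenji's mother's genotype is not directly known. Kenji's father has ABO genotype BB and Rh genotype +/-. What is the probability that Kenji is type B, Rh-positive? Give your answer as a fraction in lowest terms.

9/16

Kenji's mother's ABO genotype from BB × AO: 1/2 AB, 1/2 BO.
Crossing each possibility with the father BB and summing P(type B): 1/2·1/2 + 1/2·1 = 3/4.
Similarly for Rh via the mother's Rh distribution: P(Rh+) = 3/4.
Independent loci: 3/4 × 3/4 = 9/16.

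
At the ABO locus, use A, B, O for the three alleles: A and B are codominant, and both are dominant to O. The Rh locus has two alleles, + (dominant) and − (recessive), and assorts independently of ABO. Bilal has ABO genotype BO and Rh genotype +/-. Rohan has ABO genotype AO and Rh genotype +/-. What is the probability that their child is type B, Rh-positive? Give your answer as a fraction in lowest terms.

ABO cross BO × AO → offspring phenotypes: 1/4 O, 1/4 A, 1/4 B, 1/4 AB.
Rh cross +/- × +/- → 3/4 Rh+, 1/4 Rh-.
Independent loci: P(type B, Rh-positive) = 1/4 × 3/4 = 3/16.

3/16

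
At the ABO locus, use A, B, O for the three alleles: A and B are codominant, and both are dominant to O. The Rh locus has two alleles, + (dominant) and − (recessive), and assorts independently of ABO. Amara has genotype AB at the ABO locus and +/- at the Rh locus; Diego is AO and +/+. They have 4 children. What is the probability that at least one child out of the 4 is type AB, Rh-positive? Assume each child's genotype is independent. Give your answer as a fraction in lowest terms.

ABO cross AB × AO → 1/2 A, 1/4 B, 1/4 AB.
Rh cross +/- × +/+ → 1 Rh+; so P(type AB, Rh-positive) = 1/4 × 1 = 1/4 per child.
P(none) = (3/4)^4 = 81/256; P(at least one) = 1 − 81/256 = 175/256.

175/256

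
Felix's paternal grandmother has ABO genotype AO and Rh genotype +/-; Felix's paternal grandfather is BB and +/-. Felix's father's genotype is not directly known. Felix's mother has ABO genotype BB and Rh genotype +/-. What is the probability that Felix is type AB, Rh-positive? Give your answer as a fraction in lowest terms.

Felix's father's ABO genotype from AO × BB: 1/2 AB, 1/2 BO.
Crossing each possibility with the mother BB and summing P(type AB): 1/2·1/2 + 1/2·0 = 1/4.
Similarly for Rh via the father's Rh distribution: P(Rh+) = 3/4.
Independent loci: 1/4 × 3/4 = 3/16.

3/16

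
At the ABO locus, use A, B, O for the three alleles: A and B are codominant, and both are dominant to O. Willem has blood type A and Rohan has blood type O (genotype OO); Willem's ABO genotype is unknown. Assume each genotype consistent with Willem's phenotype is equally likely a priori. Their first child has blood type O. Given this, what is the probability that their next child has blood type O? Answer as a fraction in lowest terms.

1/2

Possible genotypes: Willem ∈ {AA, AO}; Rohan ∈ {OO}.
Weight each parental genotype pair by prior × P(type-O child):
  AO × OO: posterior weight 1; P(next child type O) = 1/2.
Weighted sum = 1/2.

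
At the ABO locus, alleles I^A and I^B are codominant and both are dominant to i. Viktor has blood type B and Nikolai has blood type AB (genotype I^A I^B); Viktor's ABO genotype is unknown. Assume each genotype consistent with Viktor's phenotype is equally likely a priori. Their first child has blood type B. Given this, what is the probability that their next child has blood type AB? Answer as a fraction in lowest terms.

3/8

Possible genotypes: Viktor ∈ {I^B I^B, I^B i}; Nikolai ∈ {I^A I^B}.
Weight each parental genotype pair by prior × P(type-B child):
  I^B I^B × I^A I^B: posterior weight 1/2; P(next child type AB) = 1/2.
  I^B i × I^A I^B: posterior weight 1/2; P(next child type AB) = 1/4.
Weighted sum = 3/8.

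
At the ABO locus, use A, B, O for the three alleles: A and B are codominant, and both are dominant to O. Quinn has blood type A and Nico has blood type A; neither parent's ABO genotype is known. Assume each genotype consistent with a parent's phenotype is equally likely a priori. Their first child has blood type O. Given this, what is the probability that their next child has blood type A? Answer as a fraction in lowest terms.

Possible genotypes: Quinn ∈ {AA, AO}; Nico ∈ {AA, AO}.
Weight each parental genotype pair by prior × P(type-O child):
  AO × AO: posterior weight 1; P(next child type A) = 3/4.
Weighted sum = 3/4.

3/4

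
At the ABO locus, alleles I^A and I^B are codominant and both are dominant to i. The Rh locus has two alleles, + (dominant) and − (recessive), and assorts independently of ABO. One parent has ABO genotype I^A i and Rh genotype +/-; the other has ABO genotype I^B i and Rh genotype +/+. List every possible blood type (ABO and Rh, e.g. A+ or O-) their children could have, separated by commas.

Gametes from I^A i × I^B i give offspring ABO genotypes I^A I^B, I^A i, I^B i, i i, i.e. phenotypes O, A, B, AB.
Rh cross +/- × +/+ → phenotypes Rh+.
Combining independently: O+, A+, B+, AB+.

O+, A+, B+, AB+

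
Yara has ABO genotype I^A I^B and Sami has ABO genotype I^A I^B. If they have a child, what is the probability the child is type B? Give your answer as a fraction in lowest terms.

1/4

ABO cross I^A I^B × I^A I^B → offspring phenotypes: 1/4 A, 1/4 B, 1/2 AB.
So P(type B) = 1/4.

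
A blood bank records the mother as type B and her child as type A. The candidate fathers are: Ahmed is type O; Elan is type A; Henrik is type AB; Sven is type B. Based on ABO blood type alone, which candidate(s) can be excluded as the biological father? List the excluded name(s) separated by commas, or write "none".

A candidate is excluded only if no genotype consistent with his phenotype could produce a type A child with a type B mother.
Ahmed (type O): no genotype consistent with that phenotype can produce a type-A child with a type-B mother.
Sven (type B): no genotype consistent with that phenotype can produce a type-A child with a type-B mother.

Ahmed, Sven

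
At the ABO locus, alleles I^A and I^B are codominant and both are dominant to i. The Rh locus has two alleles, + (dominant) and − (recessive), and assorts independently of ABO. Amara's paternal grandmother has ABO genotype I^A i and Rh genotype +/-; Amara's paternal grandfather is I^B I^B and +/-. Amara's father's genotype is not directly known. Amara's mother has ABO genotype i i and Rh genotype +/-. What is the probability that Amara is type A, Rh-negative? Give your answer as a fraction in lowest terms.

1/16

Amara's father's ABO genotype from I^A i × I^B I^B: 1/2 I^A I^B, 1/2 I^B i.
Crossing each possibility with the mother i i and summing P(type A): 1/2·1/2 + 1/2·0 = 1/4.
Similarly for Rh via the father's Rh distribution: P(Rh-) = 1/4.
Independent loci: 1/4 × 1/4 = 1/16.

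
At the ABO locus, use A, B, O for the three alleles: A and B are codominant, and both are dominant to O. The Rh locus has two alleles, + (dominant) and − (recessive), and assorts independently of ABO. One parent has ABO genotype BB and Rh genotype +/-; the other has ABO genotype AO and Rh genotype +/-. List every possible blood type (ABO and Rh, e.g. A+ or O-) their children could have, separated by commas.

B+, B-, AB+, AB-

Gametes from BB × AO give offspring ABO genotypes AB, BO, i.e. phenotypes B, AB.
Rh cross +/- × +/- → phenotypes Rh+, Rh-.
Combining independently: B+, B-, AB+, AB-.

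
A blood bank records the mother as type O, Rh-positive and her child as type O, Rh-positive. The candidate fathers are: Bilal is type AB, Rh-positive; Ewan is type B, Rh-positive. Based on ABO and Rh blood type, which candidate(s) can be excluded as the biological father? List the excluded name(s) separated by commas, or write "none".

Bilal

A candidate is excluded only if no genotype consistent with his phenotype could produce a type O, Rh-positive child with a type O, Rh-positive mother.
Bilal (type AB, Rh+): no genotype consistent with that phenotype can produce a type-O Rh+ child with a type-O mother.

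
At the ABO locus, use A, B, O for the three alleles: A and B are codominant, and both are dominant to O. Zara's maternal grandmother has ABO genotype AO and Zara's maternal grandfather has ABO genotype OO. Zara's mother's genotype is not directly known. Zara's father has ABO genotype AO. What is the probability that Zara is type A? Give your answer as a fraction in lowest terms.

5/8

Zara's mother's ABO genotype from AO × OO: 1/2 AO, 1/2 OO.
Crossing each possibility with the father AO and summing P(type A): 1/2·3/4 + 1/2·1/2 = 5/8.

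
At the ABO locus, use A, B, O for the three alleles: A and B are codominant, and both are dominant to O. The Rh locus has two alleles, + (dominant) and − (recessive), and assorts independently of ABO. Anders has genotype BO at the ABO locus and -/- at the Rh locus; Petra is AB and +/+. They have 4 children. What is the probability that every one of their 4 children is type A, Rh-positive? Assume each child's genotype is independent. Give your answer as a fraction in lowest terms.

1/256

ABO cross BO × AB → 1/4 A, 1/2 B, 1/4 AB.
Rh cross -/- × +/+ → 1 Rh+; so P(type A, Rh-positive) = 1/4 × 1 = 1/4 per child.
All 4 independent: (1/4)^4 = 1/256.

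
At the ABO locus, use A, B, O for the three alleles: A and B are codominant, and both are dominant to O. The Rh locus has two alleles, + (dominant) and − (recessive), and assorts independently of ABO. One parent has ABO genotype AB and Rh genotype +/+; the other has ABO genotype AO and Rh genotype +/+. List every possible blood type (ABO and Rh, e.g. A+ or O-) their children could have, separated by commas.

Gametes from AB × AO give offspring ABO genotypes AA, AB, AO, BO, i.e. phenotypes A, B, AB.
Rh cross +/+ × +/+ → phenotypes Rh+.
Combining independently: A+, B+, AB+.

A+, B+, AB+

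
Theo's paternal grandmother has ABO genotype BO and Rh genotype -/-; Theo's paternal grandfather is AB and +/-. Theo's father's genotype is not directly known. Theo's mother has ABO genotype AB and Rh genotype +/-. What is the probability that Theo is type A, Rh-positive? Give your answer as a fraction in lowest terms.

5/32

Theo's father's ABO genotype from BO × AB: 1/4 AB, 1/4 AO, 1/4 BB, 1/4 BO.
Crossing each possibility with the mother AB and summing P(type A): 1/4·1/4 + 1/4·1/2 + 1/4·0 + 1/4·1/4 = 1/4.
Similarly for Rh via the father's Rh distribution: P(Rh+) = 5/8.
Independent loci: 1/4 × 5/8 = 5/32.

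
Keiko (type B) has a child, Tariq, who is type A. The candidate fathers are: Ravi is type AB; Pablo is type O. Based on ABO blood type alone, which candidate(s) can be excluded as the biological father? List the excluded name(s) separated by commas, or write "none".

Pablo

A candidate is excluded only if no genotype consistent with his phenotype could produce a type A child with a type B mother.
Pablo (type O): no genotype consistent with that phenotype can produce a type-A child with a type-B mother.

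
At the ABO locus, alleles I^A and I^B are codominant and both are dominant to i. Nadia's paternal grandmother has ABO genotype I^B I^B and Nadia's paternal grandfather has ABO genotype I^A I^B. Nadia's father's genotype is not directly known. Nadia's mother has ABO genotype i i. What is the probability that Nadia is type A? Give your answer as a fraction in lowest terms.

1/4

Nadia's father's ABO genotype from I^B I^B × I^A I^B: 1/2 I^A I^B, 1/2 I^B I^B.
Crossing each possibility with the mother i i and summing P(type A): 1/2·1/2 + 1/2·0 = 1/4.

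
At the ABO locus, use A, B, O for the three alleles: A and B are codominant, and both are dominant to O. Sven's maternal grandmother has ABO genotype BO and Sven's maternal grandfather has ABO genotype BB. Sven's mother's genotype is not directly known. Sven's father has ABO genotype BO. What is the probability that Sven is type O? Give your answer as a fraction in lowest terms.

1/8

Sven's mother's ABO genotype from BO × BB: 1/2 BB, 1/2 BO.
Crossing each possibility with the father BO and summing P(type O): 1/2·0 + 1/2·1/4 = 1/8.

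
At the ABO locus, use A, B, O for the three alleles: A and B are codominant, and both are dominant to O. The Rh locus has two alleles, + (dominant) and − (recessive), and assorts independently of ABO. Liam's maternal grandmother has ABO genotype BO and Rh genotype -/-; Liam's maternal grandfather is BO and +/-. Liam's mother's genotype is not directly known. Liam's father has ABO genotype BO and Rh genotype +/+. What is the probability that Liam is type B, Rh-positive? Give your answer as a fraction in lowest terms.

Liam's mother's ABO genotype from BO × BO: 1/4 BB, 1/2 BO, 1/4 OO.
Crossing each possibility with the father BO and summing P(type B): 1/4·1 + 1/2·3/4 + 1/4·1/2 = 3/4.
Similarly for Rh via the mother's Rh distribution: P(Rh+) = 1.
Independent loci: 3/4 × 1 = 3/4.

3/4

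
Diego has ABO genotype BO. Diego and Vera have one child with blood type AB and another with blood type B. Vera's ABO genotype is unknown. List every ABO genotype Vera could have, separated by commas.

AB, AO

For each candidate genotype of Vera, check whether crossing it with BO can produce every observed child phenotype.
  AA → possible child types {A, AB} ✗
  AB → possible child types {A, B, AB} ✓
  AO → possible child types {O, A, B, AB} ✓
  BB → possible child types {B} ✗
  BO → possible child types {O, B} ✗
  OO → possible child types {O, B} ✗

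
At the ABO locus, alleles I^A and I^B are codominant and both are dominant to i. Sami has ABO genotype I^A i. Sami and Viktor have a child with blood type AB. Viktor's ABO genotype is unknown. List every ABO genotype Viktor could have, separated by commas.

I^A I^B, I^B I^B, I^B i

For each candidate genotype of Viktor, check whether crossing it with I^A i can produce every observed child phenotype.
  I^A I^A → possible child types {A} ✗
  I^A I^B → possible child types {A, B, AB} ✓
  I^A i → possible child types {O, A} ✗
  I^B I^B → possible child types {B, AB} ✓
  I^B i → possible child types {O, A, B, AB} ✓
  i i → possible child types {O, A} ✗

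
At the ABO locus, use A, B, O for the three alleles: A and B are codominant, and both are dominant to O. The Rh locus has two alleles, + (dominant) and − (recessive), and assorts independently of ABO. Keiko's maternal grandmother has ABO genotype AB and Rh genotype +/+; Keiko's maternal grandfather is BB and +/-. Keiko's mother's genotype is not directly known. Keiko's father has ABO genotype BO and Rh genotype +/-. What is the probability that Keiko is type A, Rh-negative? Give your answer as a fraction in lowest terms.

1/64

Keiko's mother's ABO genotype from AB × BB: 1/2 AB, 1/2 BB.
Crossing each possibility with the father BO and summing P(type A): 1/2·1/4 + 1/2·0 = 1/8.
Similarly for Rh via the mother's Rh distribution: P(Rh-) = 1/8.
Independent loci: 1/8 × 1/8 = 1/64.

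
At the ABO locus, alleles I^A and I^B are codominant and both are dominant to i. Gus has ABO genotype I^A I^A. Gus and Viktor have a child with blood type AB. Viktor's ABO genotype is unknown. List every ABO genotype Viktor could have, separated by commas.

For each candidate genotype of Viktor, check whether crossing it with I^A I^A can produce every observed child phenotype.
  I^A I^A → possible child types {A} ✗
  I^A I^B → possible child types {A, AB} ✓
  I^A i → possible child types {A} ✗
  I^B I^B → possible child types {AB} ✓
  I^B i → possible child types {A, AB} ✓
  i i → possible child types {A} ✗

I^A I^B, I^B I^B, I^B i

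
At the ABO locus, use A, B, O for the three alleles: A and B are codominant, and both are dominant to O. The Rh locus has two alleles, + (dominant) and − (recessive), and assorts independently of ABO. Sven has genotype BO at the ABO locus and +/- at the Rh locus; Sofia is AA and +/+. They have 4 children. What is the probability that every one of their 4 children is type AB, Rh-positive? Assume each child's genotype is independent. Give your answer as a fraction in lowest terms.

1/16

ABO cross BO × AA → 1/2 A, 1/2 AB.
Rh cross +/- × +/+ → 1 Rh+; so P(type AB, Rh-positive) = 1/2 × 1 = 1/2 per child.
All 4 independent: (1/2)^4 = 1/16.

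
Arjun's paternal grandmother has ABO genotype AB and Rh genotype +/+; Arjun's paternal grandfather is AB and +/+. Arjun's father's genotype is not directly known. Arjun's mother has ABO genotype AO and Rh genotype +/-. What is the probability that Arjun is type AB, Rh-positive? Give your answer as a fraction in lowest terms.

Arjun's father's ABO genotype from AB × AB: 1/4 AA, 1/2 AB, 1/4 BB.
Crossing each possibility with the mother AO and summing P(type AB): 1/4·0 + 1/2·1/4 + 1/4·1/2 = 1/4.
Similarly for Rh via the father's Rh distribution: P(Rh+) = 1.
Independent loci: 1/4 × 1 = 1/4.

1/4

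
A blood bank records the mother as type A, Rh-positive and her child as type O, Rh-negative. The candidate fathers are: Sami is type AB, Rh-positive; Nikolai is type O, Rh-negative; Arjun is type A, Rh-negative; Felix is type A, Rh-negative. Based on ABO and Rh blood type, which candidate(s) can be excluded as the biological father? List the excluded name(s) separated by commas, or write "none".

A candidate is excluded only if no genotype consistent with his phenotype could produce a type O, Rh-negative child with a type A, Rh-positive mother.
Sami (type AB, Rh+): no genotype consistent with that phenotype can produce a type-O Rh- child with a type-A mother.

Sami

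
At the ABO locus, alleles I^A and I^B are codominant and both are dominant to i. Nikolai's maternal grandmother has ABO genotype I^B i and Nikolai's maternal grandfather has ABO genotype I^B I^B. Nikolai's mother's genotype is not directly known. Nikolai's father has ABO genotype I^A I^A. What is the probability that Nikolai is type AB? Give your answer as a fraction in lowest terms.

3/4

Nikolai's mother's ABO genotype from I^B i × I^B I^B: 1/2 I^B I^B, 1/2 I^B i.
Crossing each possibility with the father I^A I^A and summing P(type AB): 1/2·1 + 1/2·1/2 = 3/4.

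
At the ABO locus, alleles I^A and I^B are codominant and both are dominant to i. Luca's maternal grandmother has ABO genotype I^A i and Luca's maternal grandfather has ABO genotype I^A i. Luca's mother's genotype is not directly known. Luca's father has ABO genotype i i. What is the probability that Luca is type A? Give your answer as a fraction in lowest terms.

Luca's mother's ABO genotype from I^A i × I^A i: 1/4 I^A I^A, 1/2 I^A i, 1/4 i i.
Crossing each possibility with the father i i and summing P(type A): 1/4·1 + 1/2·1/2 + 1/4·0 = 1/2.

1/2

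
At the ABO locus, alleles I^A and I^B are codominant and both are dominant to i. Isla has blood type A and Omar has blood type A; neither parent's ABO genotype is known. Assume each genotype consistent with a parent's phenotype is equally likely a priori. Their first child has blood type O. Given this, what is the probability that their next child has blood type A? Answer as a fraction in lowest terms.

3/4

Possible genotypes: Isla ∈ {I^A I^A, I^A i}; Omar ∈ {I^A I^A, I^A i}.
Weight each parental genotype pair by prior × P(type-O child):
  I^A i × I^A i: posterior weight 1; P(next child type A) = 3/4.
Weighted sum = 3/4.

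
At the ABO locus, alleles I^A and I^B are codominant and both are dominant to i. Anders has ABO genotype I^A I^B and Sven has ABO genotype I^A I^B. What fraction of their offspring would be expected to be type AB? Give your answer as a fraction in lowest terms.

ABO cross I^A I^B × I^A I^B → offspring phenotypes: 1/4 A, 1/4 B, 1/2 AB.
So P(type AB) = 1/2.

1/2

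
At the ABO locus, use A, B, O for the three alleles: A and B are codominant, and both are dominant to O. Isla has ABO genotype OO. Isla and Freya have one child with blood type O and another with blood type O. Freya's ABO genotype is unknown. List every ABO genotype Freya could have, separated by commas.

AO, BO, OO

For each candidate genotype of Freya, check whether crossing it with OO can produce every observed child phenotype.
  AA → possible child types {A} ✗
  AB → possible child types {A, B} ✗
  AO → possible child types {O, A} ✓
  BB → possible child types {B} ✗
  BO → possible child types {O, B} ✓
  OO → possible child types {O} ✓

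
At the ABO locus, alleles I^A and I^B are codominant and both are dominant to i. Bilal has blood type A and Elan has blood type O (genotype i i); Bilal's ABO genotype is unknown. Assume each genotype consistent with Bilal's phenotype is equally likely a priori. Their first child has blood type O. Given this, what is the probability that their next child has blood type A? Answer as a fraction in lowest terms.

1/2

Possible genotypes: Bilal ∈ {I^A I^A, I^A i}; Elan ∈ {i i}.
Weight each parental genotype pair by prior × P(type-O child):
  I^A i × i i: posterior weight 1; P(next child type A) = 1/2.
Weighted sum = 1/2.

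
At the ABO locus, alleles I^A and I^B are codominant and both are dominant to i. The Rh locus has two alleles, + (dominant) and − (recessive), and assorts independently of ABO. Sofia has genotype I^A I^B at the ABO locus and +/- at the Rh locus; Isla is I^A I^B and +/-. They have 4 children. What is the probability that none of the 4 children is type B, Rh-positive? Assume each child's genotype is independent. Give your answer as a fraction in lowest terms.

ABO cross I^A I^B × I^A I^B → 1/4 A, 1/4 B, 1/2 AB.
Rh cross +/- × +/- → 3/4 Rh+, 1/4 Rh-; so P(type B, Rh-positive) = 1/4 × 3/4 = 3/16 per child.
P(not type B, Rh-positive) = 13/16 for one child; (13/16)^4 = 28561/65536.

28561/65536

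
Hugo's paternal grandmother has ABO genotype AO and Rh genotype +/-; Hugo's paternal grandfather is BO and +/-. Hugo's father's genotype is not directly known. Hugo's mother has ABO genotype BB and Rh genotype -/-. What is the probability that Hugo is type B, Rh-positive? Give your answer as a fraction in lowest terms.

3/8

Hugo's father's ABO genotype from AO × BO: 1/4 AB, 1/4 AO, 1/4 BO, 1/4 OO.
Crossing each possibility with the mother BB and summing P(type B): 1/4·1/2 + 1/4·1/2 + 1/4·1 + 1/4·1 = 3/4.
Similarly for Rh via the father's Rh distribution: P(Rh+) = 1/2.
Independent loci: 3/4 × 1/2 = 3/8.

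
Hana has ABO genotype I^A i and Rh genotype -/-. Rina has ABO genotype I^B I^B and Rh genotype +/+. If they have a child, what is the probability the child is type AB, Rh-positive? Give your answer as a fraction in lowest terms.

ABO cross I^A i × I^B I^B → offspring phenotypes: 1/2 B, 1/2 AB.
Rh cross -/- × +/+ → 1 Rh+.
Independent loci: P(type AB, Rh-positive) = 1/2 × 1 = 1/2.

1/2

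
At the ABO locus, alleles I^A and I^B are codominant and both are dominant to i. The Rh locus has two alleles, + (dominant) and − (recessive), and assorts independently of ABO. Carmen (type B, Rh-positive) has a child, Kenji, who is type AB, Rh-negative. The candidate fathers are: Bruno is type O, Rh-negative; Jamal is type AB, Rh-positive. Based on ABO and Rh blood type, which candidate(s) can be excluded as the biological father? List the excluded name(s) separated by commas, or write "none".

A candidate is excluded only if no genotype consistent with his phenotype could produce a type AB, Rh-negative child with a type B, Rh-positive mother.
Bruno (type O, Rh-): no genotype consistent with that phenotype can produce a type-AB Rh- child with a type-B mother.

Bruno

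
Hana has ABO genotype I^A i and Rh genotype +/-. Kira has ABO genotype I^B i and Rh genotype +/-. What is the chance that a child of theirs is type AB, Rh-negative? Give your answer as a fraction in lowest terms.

ABO cross I^A i × I^B i → offspring phenotypes: 1/4 O, 1/4 A, 1/4 B, 1/4 AB.
Rh cross +/- × +/- → 3/4 Rh+, 1/4 Rh-.
Independent loci: P(type AB, Rh-negative) = 1/4 × 1/4 = 1/16.

1/16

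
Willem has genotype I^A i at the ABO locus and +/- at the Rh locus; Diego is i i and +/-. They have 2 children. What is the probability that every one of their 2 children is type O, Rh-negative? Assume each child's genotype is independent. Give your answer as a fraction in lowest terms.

1/64

ABO cross I^A i × i i → 1/2 O, 1/2 A.
Rh cross +/- × +/- → 3/4 Rh+, 1/4 Rh-; so P(type O, Rh-negative) = 1/2 × 1/4 = 1/8 per child.
All 2 independent: (1/8)^2 = 1/64.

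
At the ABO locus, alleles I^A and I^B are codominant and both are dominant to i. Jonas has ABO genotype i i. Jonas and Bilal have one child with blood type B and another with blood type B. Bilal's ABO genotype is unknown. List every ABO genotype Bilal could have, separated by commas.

For each candidate genotype of Bilal, check whether crossing it with i i can produce every observed child phenotype.
  I^A I^A → possible child types {A} ✗
  I^A I^B → possible child types {A, B} ✓
  I^A i → possible child types {O, A} ✗
  I^B I^B → possible child types {B} ✓
  I^B i → possible child types {O, B} ✓
  i i → possible child types {O} ✗

I^A I^B, I^B I^B, I^B i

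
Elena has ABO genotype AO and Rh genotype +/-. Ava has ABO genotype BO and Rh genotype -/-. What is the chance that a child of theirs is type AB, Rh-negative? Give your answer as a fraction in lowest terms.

ABO cross AO × BO → offspring phenotypes: 1/4 O, 1/4 A, 1/4 B, 1/4 AB.
Rh cross +/- × -/- → 1/2 Rh+, 1/2 Rh-.
Independent loci: P(type AB, Rh-negative) = 1/4 × 1/2 = 1/8.

1/8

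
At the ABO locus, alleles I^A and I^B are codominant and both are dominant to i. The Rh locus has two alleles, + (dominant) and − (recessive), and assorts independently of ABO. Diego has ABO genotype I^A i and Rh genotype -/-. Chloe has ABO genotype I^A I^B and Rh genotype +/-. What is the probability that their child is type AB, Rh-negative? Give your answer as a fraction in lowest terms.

ABO cross I^A i × I^A I^B → offspring phenotypes: 1/2 A, 1/4 B, 1/4 AB.
Rh cross -/- × +/- → 1/2 Rh+, 1/2 Rh-.
Independent loci: P(type AB, Rh-negative) = 1/4 × 1/2 = 1/8.

1/8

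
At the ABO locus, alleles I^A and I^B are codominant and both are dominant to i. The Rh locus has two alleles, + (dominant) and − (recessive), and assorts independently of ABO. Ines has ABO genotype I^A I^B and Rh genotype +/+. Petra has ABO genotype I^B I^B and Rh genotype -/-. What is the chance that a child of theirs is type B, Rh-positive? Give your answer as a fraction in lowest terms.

ABO cross I^A I^B × I^B I^B → offspring phenotypes: 1/2 B, 1/2 AB.
Rh cross +/+ × -/- → 1 Rh+.
Independent loci: P(type B, Rh-positive) = 1/2 × 1 = 1/2.

1/2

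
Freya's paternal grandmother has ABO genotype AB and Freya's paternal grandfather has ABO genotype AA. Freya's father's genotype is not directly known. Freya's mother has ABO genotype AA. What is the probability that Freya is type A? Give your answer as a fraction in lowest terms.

3/4

Freya's father's ABO genotype from AB × AA: 1/2 AA, 1/2 AB.
Crossing each possibility with the mother AA and summing P(type A): 1/2·1 + 1/2·1/2 = 3/4.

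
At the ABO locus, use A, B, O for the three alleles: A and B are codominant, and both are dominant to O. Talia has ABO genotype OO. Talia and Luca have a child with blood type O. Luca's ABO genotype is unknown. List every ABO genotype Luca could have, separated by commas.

For each candidate genotype of Luca, check whether crossing it with OO can produce every observed child phenotype.
  AA → possible child types {A} ✗
  AB → possible child types {A, B} ✗
  AO → possible child types {O, A} ✓
  BB → possible child types {B} ✗
  BO → possible child types {O, B} ✓
  OO → possible child types {O} ✓

AO, BO, OO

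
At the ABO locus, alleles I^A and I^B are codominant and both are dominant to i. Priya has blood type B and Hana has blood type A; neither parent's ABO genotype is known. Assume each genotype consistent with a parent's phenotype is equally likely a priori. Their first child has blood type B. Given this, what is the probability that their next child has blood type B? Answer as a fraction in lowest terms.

5/12

Possible genotypes: Priya ∈ {I^B I^B, I^B i}; Hana ∈ {I^A I^A, I^A i}.
Weight each parental genotype pair by prior × P(type-B child):
  I^B I^B × I^A i: posterior weight 2/3; P(next child type B) = 1/2.
  I^B i × I^A i: posterior weight 1/3; P(next child type B) = 1/4.
Weighted sum = 5/12.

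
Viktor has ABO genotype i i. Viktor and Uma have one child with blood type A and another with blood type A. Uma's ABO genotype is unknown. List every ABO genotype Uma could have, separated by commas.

I^A I^A, I^A I^B, I^A i

For each candidate genotype of Uma, check whether crossing it with i i can produce every observed child phenotype.
  I^A I^A → possible child types {A} ✓
  I^A I^B → possible child types {A, B} ✓
  I^A i → possible child types {O, A} ✓
  I^B I^B → possible child types {B} ✗
  I^B i → possible child types {O, B} ✗
  i i → possible child types {O} ✗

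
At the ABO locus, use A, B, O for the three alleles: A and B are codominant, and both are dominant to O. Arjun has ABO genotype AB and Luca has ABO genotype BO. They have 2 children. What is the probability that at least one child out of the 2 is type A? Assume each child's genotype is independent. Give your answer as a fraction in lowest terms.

ABO cross AB × BO → 1/4 A, 1/2 B, 1/4 AB.
So P(type A) = 1/4 per child.
P(none) = (3/4)^2 = 9/16; P(at least one) = 1 − 9/16 = 7/16.

7/16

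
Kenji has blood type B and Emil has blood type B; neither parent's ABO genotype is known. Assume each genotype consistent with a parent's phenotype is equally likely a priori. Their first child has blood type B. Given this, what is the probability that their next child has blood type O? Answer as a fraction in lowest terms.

Possible genotypes: Kenji ∈ {I^B I^B, I^B i}; Emil ∈ {I^B I^B, I^B i}.
Weight each parental genotype pair by prior × P(type-B child):
  I^B I^B × I^B I^B: posterior weight 4/15; P(next child type O) = 0.
  I^B I^B × I^B i: posterior weight 4/15; P(next child type O) = 0.
  I^B i × I^B I^B: posterior weight 4/15; P(next child type O) = 0.
  I^B i × I^B i: posterior weight 1/5; P(next child type O) = 1/4.
Weighted sum = 1/20.

1/20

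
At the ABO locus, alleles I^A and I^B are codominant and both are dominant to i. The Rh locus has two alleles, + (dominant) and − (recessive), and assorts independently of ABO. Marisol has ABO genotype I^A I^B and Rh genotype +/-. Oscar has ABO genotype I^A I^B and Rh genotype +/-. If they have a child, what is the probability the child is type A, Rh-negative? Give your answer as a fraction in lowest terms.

ABO cross I^A I^B × I^A I^B → offspring phenotypes: 1/4 A, 1/4 B, 1/2 AB.
Rh cross +/- × +/- → 3/4 Rh+, 1/4 Rh-.
Independent loci: P(type A, Rh-negative) = 1/4 × 1/4 = 1/16.

1/16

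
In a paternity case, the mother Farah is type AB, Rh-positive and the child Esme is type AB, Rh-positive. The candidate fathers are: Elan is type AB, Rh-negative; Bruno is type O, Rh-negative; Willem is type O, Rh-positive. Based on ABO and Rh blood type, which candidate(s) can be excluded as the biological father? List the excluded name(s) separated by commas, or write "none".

A candidate is excluded only if no genotype consistent with his phenotype could produce a type AB, Rh-positive child with a type AB, Rh-positive mother.
Bruno (type O, Rh-): no genotype consistent with that phenotype can produce a type-AB Rh+ child with a type-AB mother.
Willem (type O, Rh+): no genotype consistent with that phenotype can produce a type-AB Rh+ child with a type-AB mother.

Bruno, Willem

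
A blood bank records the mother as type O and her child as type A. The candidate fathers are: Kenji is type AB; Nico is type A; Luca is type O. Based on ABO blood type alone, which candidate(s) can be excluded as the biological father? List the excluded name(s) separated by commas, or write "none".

Luca

A candidate is excluded only if no genotype consistent with his phenotype could produce a type A child with a type O mother.
Luca (type O): no genotype consistent with that phenotype can produce a type-A child with a type-O mother.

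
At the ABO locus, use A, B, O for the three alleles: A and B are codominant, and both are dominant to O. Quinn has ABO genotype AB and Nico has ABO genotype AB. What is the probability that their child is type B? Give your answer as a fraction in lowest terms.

ABO cross AB × AB → offspring phenotypes: 1/4 A, 1/4 B, 1/2 AB.
So P(type B) = 1/4.

1/4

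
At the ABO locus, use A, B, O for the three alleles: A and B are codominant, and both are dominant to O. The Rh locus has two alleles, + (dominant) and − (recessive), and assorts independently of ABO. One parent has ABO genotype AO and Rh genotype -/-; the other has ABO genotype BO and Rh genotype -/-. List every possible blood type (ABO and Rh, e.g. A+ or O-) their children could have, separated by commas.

O-, A-, B-, AB-

Gametes from AO × BO give offspring ABO genotypes AB, AO, BO, OO, i.e. phenotypes O, A, B, AB.
Rh cross -/- × -/- → phenotypes Rh-.
Combining independently: O-, A-, B-, AB-.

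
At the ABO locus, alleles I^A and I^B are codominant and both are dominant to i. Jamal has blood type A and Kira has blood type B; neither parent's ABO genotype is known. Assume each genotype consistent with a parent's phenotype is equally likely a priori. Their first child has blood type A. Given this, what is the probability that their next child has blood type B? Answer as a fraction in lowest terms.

Possible genotypes: Jamal ∈ {I^A I^A, I^A i}; Kira ∈ {I^B I^B, I^B i}.
Weight each parental genotype pair by prior × P(type-A child):
  I^A I^A × I^B i: posterior weight 2/3; P(next child type B) = 0.
  I^A i × I^B i: posterior weight 1/3; P(next child type B) = 1/4.
Weighted sum = 1/12.

1/12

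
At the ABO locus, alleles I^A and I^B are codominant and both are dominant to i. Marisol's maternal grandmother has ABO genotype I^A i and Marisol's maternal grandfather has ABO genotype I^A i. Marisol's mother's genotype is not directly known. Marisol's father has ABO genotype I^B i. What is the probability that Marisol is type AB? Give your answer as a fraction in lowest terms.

Marisol's mother's ABO genotype from I^A i × I^A i: 1/4 I^A I^A, 1/2 I^A i, 1/4 i i.
Crossing each possibility with the father I^B i and summing P(type AB): 1/4·1/2 + 1/2·1/4 + 1/4·0 = 1/4.

1/4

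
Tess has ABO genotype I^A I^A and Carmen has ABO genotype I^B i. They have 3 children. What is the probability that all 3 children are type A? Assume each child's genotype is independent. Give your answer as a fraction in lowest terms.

1/8

ABO cross I^A I^A × I^B i → 1/2 A, 1/2 AB.
So P(type A) = 1/2 per child.
All 3 independent: (1/2)^3 = 1/8.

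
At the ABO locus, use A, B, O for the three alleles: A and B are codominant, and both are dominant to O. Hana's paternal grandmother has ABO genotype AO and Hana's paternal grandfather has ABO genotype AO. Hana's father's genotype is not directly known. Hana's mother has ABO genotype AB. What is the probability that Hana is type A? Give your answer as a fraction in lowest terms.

1/2

Hana's father's ABO genotype from AO × AO: 1/4 AA, 1/2 AO, 1/4 OO.
Crossing each possibility with the mother AB and summing P(type A): 1/4·1/2 + 1/2·1/2 + 1/4·1/2 = 1/2.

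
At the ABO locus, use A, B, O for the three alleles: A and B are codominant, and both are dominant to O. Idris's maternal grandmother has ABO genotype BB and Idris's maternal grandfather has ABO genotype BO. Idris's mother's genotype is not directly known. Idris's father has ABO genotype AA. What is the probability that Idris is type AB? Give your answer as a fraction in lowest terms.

Idris's mother's ABO genotype from BB × BO: 1/2 BB, 1/2 BO.
Crossing each possibility with the father AA and summing P(type AB): 1/2·1 + 1/2·1/2 = 3/4.

3/4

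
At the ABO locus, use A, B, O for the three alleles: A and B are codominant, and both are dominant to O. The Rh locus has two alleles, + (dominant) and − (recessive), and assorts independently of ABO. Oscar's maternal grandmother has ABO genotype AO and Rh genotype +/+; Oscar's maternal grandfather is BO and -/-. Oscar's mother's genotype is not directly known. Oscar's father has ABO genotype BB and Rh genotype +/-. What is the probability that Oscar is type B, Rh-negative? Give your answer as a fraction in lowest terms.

Oscar's mother's ABO genotype from AO × BO: 1/4 AB, 1/4 AO, 1/4 BO, 1/4 OO.
Crossing each possibility with the father BB and summing P(type B): 1/4·1/2 + 1/4·1/2 + 1/4·1 + 1/4·1 = 3/4.
Similarly for Rh via the mother's Rh distribution: P(Rh-) = 1/4.
Independent loci: 3/4 × 1/4 = 3/16.

3/16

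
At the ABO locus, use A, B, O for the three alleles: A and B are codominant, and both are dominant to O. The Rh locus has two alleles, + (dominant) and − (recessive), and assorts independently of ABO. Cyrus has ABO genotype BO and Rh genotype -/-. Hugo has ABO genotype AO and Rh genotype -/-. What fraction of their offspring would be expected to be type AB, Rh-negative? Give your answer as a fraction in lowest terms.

1/4

ABO cross BO × AO → offspring phenotypes: 1/4 O, 1/4 A, 1/4 B, 1/4 AB.
Rh cross -/- × -/- → 1 Rh-.
Independent loci: P(type AB, Rh-negative) = 1/4 × 1 = 1/4.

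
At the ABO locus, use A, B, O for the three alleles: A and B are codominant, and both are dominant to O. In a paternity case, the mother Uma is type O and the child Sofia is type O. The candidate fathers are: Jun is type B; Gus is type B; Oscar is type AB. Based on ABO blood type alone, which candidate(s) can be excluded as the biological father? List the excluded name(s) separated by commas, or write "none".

Oscar

A candidate is excluded only if no genotype consistent with his phenotype could produce a type O child with a type O mother.
Oscar (type AB): no genotype consistent with that phenotype can produce a type-O child with a type-O mother.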